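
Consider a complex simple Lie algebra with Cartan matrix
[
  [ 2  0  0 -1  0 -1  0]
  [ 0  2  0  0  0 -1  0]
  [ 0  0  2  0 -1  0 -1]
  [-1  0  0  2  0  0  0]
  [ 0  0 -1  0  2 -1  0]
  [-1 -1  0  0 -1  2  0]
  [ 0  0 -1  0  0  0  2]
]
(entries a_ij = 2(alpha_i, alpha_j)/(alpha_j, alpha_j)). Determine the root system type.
The matrix has rank 7 with 2's on the diagonal. Reading the off-diagonal entries as Dynkin edges (a single edge where a_ij = a_ji = -1; a double or triple edge where a_ij * a_ji = 2 or 3), the diagram is a chain of 6 nodes with one extra node attached to the third node from one end (E_7). One simple-root ordering that puts it in standard form is (alpha_4, alpha_2, alpha_1, alpha_6, alpha_5, alpha_3, alpha_7). So the algebra is type E_7.

type E_7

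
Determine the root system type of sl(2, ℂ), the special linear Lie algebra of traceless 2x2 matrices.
This is sl(2), which has dimension 2^2 - 1 = 3 and rank 2 - 1 = 1 (a Cartan subalgebra is the diagonal traceless matrices). In the classification of classical Lie algebras, the special linear algebra sl(n+1) has type A_n; here n = 1, so the Dynkin diagram is a chain of 1 nodes with single edges (A_1). Hence the type is A_1.

A_1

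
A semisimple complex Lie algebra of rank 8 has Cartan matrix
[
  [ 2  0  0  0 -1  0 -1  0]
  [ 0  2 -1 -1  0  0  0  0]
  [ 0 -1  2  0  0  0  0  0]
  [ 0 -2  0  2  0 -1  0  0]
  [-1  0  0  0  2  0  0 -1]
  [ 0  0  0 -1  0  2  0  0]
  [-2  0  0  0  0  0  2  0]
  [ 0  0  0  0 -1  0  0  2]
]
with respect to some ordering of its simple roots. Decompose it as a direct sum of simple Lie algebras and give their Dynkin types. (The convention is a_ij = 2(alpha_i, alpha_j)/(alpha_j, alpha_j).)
C_4 + F_4

The diagram associated to this matrix has two connected components: the simple roots {alpha_1, alpha_5, alpha_7, alpha_8} form a chain of 4 nodes with a double edge at one end; the terminal node there is the unique long simple root (C_4), and {alpha_2, alpha_3, alpha_4, alpha_6} form a chain of 4 nodes with a double edge between the middle two (F_4). A semisimple Lie algebra decomposes uniquely as the direct sum of simple ideals, one per connected component of its Dynkin diagram, so g ≅ C_4 ⊕ F_4 (dimension 36 + 52 = 88).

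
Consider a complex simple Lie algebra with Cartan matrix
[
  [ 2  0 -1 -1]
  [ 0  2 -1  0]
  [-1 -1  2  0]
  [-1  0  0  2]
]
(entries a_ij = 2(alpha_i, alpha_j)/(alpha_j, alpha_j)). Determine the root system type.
A4

The matrix has rank 4 with 2's on the diagonal. Reading the off-diagonal entries as Dynkin edges (a single edge where a_ij = a_ji = -1; a double or triple edge where a_ij * a_ji = 2 or 3), the diagram is a chain of 4 nodes with single edges (A_4). One simple-root ordering that puts it in standard form is (alpha_4, alpha_1, alpha_3, alpha_2). So the algebra is type A_4, i.e. sl(5).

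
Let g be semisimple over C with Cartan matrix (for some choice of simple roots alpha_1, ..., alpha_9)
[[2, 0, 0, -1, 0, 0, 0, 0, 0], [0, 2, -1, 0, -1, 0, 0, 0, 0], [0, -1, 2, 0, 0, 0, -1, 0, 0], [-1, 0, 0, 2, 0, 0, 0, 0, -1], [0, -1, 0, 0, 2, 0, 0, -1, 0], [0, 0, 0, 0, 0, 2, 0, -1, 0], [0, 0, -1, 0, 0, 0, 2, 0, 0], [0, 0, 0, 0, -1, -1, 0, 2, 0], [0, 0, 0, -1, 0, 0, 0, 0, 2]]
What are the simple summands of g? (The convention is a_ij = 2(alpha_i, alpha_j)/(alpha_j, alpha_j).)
The diagram associated to this matrix has two connected components: the simple roots {alpha_1, alpha_4, alpha_9} form a chain of 3 nodes with single edges (A_3), and {alpha_2, alpha_3, alpha_5, alpha_6, alpha_7, alpha_8} form a chain of 6 nodes with single edges (A_6). A semisimple Lie algebra decomposes uniquely as the direct sum of simple ideals, one per connected component of its Dynkin diagram, so g ≅ A_3 ⊕ A_6 (dimension 15 + 48 = 63).

A3 ⊕ A6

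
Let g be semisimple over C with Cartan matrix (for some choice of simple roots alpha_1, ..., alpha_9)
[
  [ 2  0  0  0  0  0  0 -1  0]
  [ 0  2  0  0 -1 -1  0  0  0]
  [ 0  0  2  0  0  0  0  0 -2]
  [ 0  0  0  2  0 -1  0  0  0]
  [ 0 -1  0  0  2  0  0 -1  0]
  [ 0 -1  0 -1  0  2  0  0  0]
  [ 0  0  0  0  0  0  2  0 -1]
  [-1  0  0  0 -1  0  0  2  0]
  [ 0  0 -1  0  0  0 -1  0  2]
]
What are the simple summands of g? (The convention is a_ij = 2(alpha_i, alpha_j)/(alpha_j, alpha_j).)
The diagram associated to this matrix has two connected components: the simple roots {alpha_1, alpha_2, alpha_4, alpha_5, alpha_6, alpha_8} form a chain of 6 nodes with single edges (A_6), and {alpha_3, alpha_7, alpha_9} form a chain of 3 nodes with a double edge at one end; the terminal node there is the unique long simple root (C_3). A semisimple Lie algebra decomposes uniquely as the direct sum of simple ideals, one per connected component of its Dynkin diagram, so g ≅ A_6 ⊕ C_3 (dimension 48 + 21 = 69).

A6 + C3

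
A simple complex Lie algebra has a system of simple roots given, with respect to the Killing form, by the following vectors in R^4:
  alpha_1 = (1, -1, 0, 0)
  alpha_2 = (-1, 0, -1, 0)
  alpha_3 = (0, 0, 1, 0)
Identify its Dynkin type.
B_3

Compute the Cartan integers a_ij = 2(alpha_i, alpha_j)/(alpha_j, alpha_j); the resulting 3x3 Cartan matrix is
[[2, -1, 0], [-1, 2, -2], [0, -1, 2]].
The roots have two lengths (squared-length ratio 2:1); the short ones are alpha_{3}. The associated Dynkin diagram is a chain of 3 nodes with a double edge at one end; the terminal node there is the unique short simple root (B_3), so the type is B_3 (the algebra so(7)).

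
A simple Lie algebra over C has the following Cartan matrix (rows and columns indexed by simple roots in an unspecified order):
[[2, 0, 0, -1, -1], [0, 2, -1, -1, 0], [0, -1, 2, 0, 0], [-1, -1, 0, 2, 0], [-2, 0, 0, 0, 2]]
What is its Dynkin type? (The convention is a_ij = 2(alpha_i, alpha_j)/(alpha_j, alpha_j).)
The matrix has rank 5 with 2's on the diagonal. Reading the off-diagonal entries as Dynkin edges (a single edge where a_ij = a_ji = -1; a double or triple edge where a_ij * a_ji = 2 or 3), the diagram is a chain of 5 nodes with a double edge at one end; the terminal node there is the unique long simple root (C_5). One simple-root ordering that puts it in standard form is (alpha_3, alpha_2, alpha_4, alpha_1, alpha_5). So the algebra is type C_5, i.e. sp(10).

C5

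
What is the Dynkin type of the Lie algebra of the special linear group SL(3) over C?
A2

This is sl(3), which has dimension 3^2 - 1 = 8 and rank 3 - 1 = 2 (a Cartan subalgebra is the diagonal traceless matrices). In the classification of classical Lie algebras, the special linear algebra sl(n+1) has type A_n; here n = 2, so the Dynkin diagram is a chain of 2 nodes with single edges (A_2). Hence the type is A_2.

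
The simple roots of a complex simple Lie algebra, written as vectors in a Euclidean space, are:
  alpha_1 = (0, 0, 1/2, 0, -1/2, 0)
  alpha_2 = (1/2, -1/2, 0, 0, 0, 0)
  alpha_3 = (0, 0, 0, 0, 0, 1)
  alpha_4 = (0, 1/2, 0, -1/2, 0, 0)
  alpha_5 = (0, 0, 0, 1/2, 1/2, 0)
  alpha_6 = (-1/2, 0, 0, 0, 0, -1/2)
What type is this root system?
C_6

Compute the Cartan integers a_ij = 2(alpha_i, alpha_j)/(alpha_j, alpha_j); the resulting 6x6 Cartan matrix is
[[2, 0, 0, 0, -1, 0], [0, 2, 0, -1, 0, -1], [0, 0, 2, 0, 0, -2], [0, -1, 0, 2, -1, 0], [-1, 0, 0, -1, 2, 0], [0, -1, -1, 0, 0, 2]].
The roots have two lengths (squared-length ratio 2:1); the short ones are alpha_{1,2,4,5,6}. The associated Dynkin diagram is a chain of 6 nodes with a double edge at one end; the terminal node there is the unique long simple root (C_6), so the type is C_6 (the algebra sp(12)).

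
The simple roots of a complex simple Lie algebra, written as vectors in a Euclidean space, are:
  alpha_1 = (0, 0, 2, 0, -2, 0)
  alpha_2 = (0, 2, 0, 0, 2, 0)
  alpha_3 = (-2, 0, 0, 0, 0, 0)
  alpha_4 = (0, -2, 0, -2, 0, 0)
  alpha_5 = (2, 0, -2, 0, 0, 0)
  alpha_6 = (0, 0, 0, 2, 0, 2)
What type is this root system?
Compute the Cartan integers a_ij = 2(alpha_i, alpha_j)/(alpha_j, alpha_j); the resulting 6x6 Cartan matrix is
[[2, -1, 0, 0, -1, 0], [-1, 2, 0, -1, 0, 0], [0, 0, 2, 0, -1, 0], [0, -1, 0, 2, 0, -1], [-1, 0, -2, 0, 2, 0], [0, 0, 0, -1, 0, 2]].
The roots have two lengths (squared-length ratio 2:1); the short ones are alpha_{3}. The associated Dynkin diagram is a chain of 6 nodes with a double edge at one end; the terminal node there is the unique short simple root (B_6), so the type is B_6 (the algebra so(13)).

B_6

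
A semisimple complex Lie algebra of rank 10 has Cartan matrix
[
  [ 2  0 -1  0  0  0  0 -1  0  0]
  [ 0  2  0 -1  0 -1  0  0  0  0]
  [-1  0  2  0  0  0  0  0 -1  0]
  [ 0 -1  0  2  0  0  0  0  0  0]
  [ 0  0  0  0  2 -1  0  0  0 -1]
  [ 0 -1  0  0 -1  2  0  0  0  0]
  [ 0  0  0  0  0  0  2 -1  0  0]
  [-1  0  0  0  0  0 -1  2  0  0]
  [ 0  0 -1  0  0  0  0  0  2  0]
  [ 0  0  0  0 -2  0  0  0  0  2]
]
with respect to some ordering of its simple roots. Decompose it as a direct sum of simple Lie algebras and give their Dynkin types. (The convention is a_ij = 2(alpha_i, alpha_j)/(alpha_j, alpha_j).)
The diagram associated to this matrix has two connected components: the simple roots {alpha_1, alpha_3, alpha_7, alpha_8, alpha_9} form a chain of 5 nodes with single edges (A_5), and {alpha_2, alpha_4, alpha_5, alpha_6, alpha_10} form a chain of 5 nodes with a double edge at one end; the terminal node there is the unique long simple root (C_5). A semisimple Lie algebra decomposes uniquely as the direct sum of simple ideals, one per connected component of its Dynkin diagram, so g ≅ A_5 ⊕ C_5 (dimension 35 + 55 = 90).

A_5 (sl(6)) + C_5 (sp(10))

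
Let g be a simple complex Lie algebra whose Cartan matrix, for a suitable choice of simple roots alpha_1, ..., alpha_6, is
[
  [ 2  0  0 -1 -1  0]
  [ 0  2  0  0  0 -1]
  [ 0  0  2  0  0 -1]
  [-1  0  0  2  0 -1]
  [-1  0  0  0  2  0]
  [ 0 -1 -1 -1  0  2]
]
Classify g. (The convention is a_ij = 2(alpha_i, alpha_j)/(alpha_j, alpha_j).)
type D_6

The matrix has rank 6 with 2's on the diagonal. Reading the off-diagonal entries as Dynkin edges (a single edge where a_ij = a_ji = -1; a double or triple edge where a_ij * a_ji = 2 or 3), the diagram is a chain of 4 nodes with a fork of two nodes at one end (D_6). One simple-root ordering that puts it in standard form is (alpha_5, alpha_1, alpha_4, alpha_6, alpha_2, alpha_3). So the algebra is type D_6, i.e. so(12).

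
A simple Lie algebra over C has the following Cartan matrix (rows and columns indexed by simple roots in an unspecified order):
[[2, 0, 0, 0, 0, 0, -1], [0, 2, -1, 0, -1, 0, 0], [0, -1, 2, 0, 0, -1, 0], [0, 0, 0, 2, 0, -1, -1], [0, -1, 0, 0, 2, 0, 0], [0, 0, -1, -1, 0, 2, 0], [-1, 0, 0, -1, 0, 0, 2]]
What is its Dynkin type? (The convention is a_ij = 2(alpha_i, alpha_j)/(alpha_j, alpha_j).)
The matrix has rank 7 with 2's on the diagonal. Reading the off-diagonal entries as Dynkin edges (a single edge where a_ij = a_ji = -1; a double or triple edge where a_ij * a_ji = 2 or 3), the diagram is a chain of 7 nodes with single edges (A_7). One simple-root ordering that puts it in standard form is (alpha_1, alpha_7, alpha_4, alpha_6, alpha_3, alpha_2, alpha_5). So the algebra is type A_7, i.e. sl(8).

A7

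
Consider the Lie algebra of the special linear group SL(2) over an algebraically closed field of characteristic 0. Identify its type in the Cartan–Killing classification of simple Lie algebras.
A_1 (sl(2))

This is sl(2), which has dimension 2^2 - 1 = 3 and rank 2 - 1 = 1 (a Cartan subalgebra is the diagonal traceless matrices). In the classification of classical Lie algebras, the special linear algebra sl(n+1) has type A_n; here n = 1, so the Dynkin diagram is a chain of 1 nodes with single edges (A_1). Hence the type is A_1.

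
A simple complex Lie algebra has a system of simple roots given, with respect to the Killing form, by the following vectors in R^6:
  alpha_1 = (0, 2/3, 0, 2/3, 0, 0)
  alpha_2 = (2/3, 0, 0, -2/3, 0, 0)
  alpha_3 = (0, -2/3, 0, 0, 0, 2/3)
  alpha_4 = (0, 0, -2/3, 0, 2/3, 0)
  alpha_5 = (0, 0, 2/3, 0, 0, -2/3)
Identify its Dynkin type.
Compute the Cartan integers a_ij = 2(alpha_i, alpha_j)/(alpha_j, alpha_j); the resulting 5x5 Cartan matrix is
[[2, -1, -1, 0, 0], [-1, 2, 0, 0, 0], [-1, 0, 2, 0, -1], [0, 0, 0, 2, -1], [0, 0, -1, -1, 2]].
All simple roots have the same length, so the diagram is simply laced. The associated Dynkin diagram is a chain of 5 nodes with single edges (A_5), so the type is A_5 (the algebra sl(6)).

A_5 (sl(6))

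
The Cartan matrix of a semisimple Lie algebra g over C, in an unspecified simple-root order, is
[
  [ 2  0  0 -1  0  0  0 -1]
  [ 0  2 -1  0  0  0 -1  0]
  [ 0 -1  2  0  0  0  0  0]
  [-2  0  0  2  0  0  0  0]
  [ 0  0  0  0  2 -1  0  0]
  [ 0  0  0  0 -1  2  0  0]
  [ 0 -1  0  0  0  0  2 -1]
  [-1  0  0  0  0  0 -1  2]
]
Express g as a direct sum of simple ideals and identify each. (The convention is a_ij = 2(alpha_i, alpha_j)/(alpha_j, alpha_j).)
type A_2 + type C_6

The diagram associated to this matrix has two connected components: the simple roots {alpha_5, alpha_6} form a chain of 2 nodes with single edges (A_2), and {alpha_1, alpha_2, alpha_3, alpha_4, alpha_7, alpha_8} form a chain of 6 nodes with a double edge at one end; the terminal node there is the unique long simple root (C_6). A semisimple Lie algebra decomposes uniquely as the direct sum of simple ideals, one per connected component of its Dynkin diagram, so g ≅ A_2 ⊕ C_6 (dimension 8 + 78 = 86).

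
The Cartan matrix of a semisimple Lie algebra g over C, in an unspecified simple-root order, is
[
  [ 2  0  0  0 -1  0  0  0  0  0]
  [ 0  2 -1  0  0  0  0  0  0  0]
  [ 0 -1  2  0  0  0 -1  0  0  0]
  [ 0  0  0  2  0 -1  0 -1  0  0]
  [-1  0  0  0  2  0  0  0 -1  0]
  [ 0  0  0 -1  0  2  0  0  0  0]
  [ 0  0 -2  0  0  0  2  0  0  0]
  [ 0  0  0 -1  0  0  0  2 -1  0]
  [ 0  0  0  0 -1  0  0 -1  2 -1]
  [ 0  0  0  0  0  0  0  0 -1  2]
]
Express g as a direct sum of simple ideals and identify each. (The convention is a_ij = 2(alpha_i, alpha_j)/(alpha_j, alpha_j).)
The diagram associated to this matrix has two connected components: the simple roots {alpha_2, alpha_3, alpha_7} form a chain of 3 nodes with a double edge at one end; the terminal node there is the unique long simple root (C_3), and {alpha_1, alpha_4, alpha_5, alpha_6, alpha_8, alpha_9, alpha_10} form a chain of 6 nodes with one extra node attached to the third node from one end (E_7). A semisimple Lie algebra decomposes uniquely as the direct sum of simple ideals, one per connected component of its Dynkin diagram, so g ≅ C_3 ⊕ E_7 (dimension 21 + 133 = 154).

C_3 ⊕ E_7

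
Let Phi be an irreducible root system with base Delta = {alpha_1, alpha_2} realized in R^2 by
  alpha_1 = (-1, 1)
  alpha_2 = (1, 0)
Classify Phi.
Compute the Cartan integers a_ij = 2(alpha_i, alpha_j)/(alpha_j, alpha_j); the resulting 2x2 Cartan matrix is
[[2, -2], [-1, 2]].
The roots have two lengths (squared-length ratio 2:1); the short ones are alpha_{2}. The associated Dynkin diagram is a chain of 2 nodes with a double edge at one end; the terminal node there is the unique short simple root (B_2), so the type is B_2 (the algebra so(5)).

B2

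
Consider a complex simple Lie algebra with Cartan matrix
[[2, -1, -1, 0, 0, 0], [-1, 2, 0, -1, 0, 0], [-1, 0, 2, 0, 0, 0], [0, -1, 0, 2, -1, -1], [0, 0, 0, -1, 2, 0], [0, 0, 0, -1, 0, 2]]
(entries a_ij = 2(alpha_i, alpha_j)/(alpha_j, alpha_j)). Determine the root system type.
The matrix has rank 6 with 2's on the diagonal. Reading the off-diagonal entries as Dynkin edges (a single edge where a_ij = a_ji = -1; a double or triple edge where a_ij * a_ji = 2 or 3), the diagram is a chain of 4 nodes with a fork of two nodes at one end (D_6). One simple-root ordering that puts it in standard form is (alpha_3, alpha_1, alpha_2, alpha_4, alpha_5, alpha_6). So the algebra is type D_6, i.e. so(12).

D_6 (so(12))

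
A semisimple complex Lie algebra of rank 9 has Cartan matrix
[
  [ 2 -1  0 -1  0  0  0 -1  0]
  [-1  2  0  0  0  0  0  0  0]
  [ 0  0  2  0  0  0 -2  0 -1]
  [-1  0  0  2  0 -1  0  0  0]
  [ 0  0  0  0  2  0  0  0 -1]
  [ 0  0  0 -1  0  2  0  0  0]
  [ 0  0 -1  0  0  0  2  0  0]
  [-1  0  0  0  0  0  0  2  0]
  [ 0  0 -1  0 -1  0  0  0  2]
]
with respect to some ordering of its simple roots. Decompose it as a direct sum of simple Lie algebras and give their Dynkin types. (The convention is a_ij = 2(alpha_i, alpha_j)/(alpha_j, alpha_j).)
The diagram associated to this matrix has two connected components: the simple roots {alpha_3, alpha_5, alpha_7, alpha_9} form a chain of 4 nodes with a double edge at one end; the terminal node there is the unique short simple root (B_4), and {alpha_1, alpha_2, alpha_4, alpha_6, alpha_8} form a chain of 3 nodes with a fork of two nodes at one end (D_5). A semisimple Lie algebra decomposes uniquely as the direct sum of simple ideals, one per connected component of its Dynkin diagram, so g ≅ B_4 ⊕ D_5 (dimension 36 + 45 = 81).

B4 ⊕ D5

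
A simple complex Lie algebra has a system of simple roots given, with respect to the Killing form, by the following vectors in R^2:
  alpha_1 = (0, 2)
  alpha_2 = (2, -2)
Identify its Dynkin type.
B2

Compute the Cartan integers a_ij = 2(alpha_i, alpha_j)/(alpha_j, alpha_j); the resulting 2x2 Cartan matrix is
[[2, -1], [-2, 2]].
The roots have two lengths (squared-length ratio 2:1); the short ones are alpha_{1}. The associated Dynkin diagram is a chain of 2 nodes with a double edge at one end; the terminal node there is the unique short simple root (B_2), so the type is B_2 (the algebra so(5)).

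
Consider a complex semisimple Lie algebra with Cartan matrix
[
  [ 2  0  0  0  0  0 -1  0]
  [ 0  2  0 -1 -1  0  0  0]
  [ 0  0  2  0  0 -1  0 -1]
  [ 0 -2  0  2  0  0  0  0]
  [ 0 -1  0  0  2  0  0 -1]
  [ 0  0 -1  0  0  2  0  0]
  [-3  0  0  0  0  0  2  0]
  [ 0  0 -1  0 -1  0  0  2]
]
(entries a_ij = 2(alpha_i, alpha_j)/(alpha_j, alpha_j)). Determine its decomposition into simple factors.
The diagram associated to this matrix has two connected components: the simple roots {alpha_2, alpha_3, alpha_4, alpha_5, alpha_6, alpha_8} form a chain of 6 nodes with a double edge at one end; the terminal node there is the unique long simple root (C_6), and {alpha_1, alpha_7} form two nodes joined by a triple edge (G_2). A semisimple Lie algebra decomposes uniquely as the direct sum of simple ideals, one per connected component of its Dynkin diagram, so g ≅ C_6 ⊕ G_2 (dimension 78 + 14 = 92).

C_6 + G_2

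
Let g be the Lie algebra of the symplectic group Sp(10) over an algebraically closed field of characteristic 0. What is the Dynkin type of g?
C5

This is sp(10), which has dimension 10(10+1)/2 = 55 and rank 10/2 = 5. In the classification of classical Lie algebras, the symplectic algebra sp(2n) has type C_n; here n = 5, so the Dynkin diagram is a chain of 5 nodes with a double edge at one end; the terminal node there is the unique long simple root (C_5). Hence the type is C_5.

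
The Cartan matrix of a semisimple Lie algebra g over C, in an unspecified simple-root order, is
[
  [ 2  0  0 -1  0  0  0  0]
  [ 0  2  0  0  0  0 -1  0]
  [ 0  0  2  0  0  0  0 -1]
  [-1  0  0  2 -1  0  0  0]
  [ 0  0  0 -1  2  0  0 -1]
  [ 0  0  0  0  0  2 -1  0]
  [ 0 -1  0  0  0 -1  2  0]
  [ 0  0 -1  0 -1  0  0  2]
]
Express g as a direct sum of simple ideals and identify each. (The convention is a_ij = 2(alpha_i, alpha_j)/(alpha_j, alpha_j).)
A3 + A5

The diagram associated to this matrix has two connected components: the simple roots {alpha_2, alpha_6, alpha_7} form a chain of 3 nodes with single edges (A_3), and {alpha_1, alpha_3, alpha_4, alpha_5, alpha_8} form a chain of 5 nodes with single edges (A_5). A semisimple Lie algebra decomposes uniquely as the direct sum of simple ideals, one per connected component of its Dynkin diagram, so g ≅ A_3 ⊕ A_5 (dimension 15 + 35 = 50).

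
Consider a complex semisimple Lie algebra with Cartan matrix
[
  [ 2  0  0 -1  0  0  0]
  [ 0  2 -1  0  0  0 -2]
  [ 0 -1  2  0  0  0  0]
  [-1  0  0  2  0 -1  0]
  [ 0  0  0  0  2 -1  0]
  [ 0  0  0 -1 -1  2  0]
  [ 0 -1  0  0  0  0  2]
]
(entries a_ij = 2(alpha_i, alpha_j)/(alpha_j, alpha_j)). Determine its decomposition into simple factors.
type A_4 ⊕ type B_3

The diagram associated to this matrix has two connected components: the simple roots {alpha_1, alpha_4, alpha_5, alpha_6} form a chain of 4 nodes with single edges (A_4), and {alpha_2, alpha_3, alpha_7} form a chain of 3 nodes with a double edge at one end; the terminal node there is the unique short simple root (B_3). A semisimple Lie algebra decomposes uniquely as the direct sum of simple ideals, one per connected component of its Dynkin diagram, so g ≅ A_4 ⊕ B_3 (dimension 24 + 21 = 45).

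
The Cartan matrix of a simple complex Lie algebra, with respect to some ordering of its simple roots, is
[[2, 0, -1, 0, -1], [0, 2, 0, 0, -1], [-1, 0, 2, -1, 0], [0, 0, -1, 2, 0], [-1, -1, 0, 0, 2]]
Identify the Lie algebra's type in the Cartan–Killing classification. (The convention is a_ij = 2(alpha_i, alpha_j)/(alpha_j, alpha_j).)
A_5

The matrix has rank 5 with 2's on the diagonal. Reading the off-diagonal entries as Dynkin edges (a single edge where a_ij = a_ji = -1; a double or triple edge where a_ij * a_ji = 2 or 3), the diagram is a chain of 5 nodes with single edges (A_5). One simple-root ordering that puts it in standard form is (alpha_4, alpha_3, alpha_1, alpha_5, alpha_2). So the algebra is type A_5, i.e. sl(6).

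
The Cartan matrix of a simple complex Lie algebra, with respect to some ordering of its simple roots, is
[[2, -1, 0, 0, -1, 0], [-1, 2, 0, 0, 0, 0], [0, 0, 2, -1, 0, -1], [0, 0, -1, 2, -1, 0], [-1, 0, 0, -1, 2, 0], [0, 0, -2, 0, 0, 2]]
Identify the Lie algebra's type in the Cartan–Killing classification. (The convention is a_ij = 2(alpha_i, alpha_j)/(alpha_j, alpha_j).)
The matrix has rank 6 with 2's on the diagonal. Reading the off-diagonal entries as Dynkin edges (a single edge where a_ij = a_ji = -1; a double or triple edge where a_ij * a_ji = 2 or 3), the diagram is a chain of 6 nodes with a double edge at one end; the terminal node there is the unique long simple root (C_6). One simple-root ordering that puts it in standard form is (alpha_2, alpha_1, alpha_5, alpha_4, alpha_3, alpha_6). So the algebra is type C_6, i.e. sp(12).

type C_6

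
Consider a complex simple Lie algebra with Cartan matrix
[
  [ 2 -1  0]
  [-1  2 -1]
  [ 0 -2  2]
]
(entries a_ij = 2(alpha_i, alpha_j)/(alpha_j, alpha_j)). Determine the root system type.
The matrix has rank 3 with 2's on the diagonal. Reading the off-diagonal entries as Dynkin edges (a single edge where a_ij = a_ji = -1; a double or triple edge where a_ij * a_ji = 2 or 3), the diagram is a chain of 3 nodes with a double edge at one end; the terminal node there is the unique long simple root (C_3). One simple-root ordering that puts it in standard form is (alpha_1, alpha_2, alpha_3). So the algebra is type C_3, i.e. sp(6).

C_3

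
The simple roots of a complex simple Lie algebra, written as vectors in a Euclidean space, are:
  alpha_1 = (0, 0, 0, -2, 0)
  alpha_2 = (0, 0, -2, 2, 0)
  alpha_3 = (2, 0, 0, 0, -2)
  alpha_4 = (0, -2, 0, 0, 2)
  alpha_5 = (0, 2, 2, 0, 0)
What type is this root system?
B_5

Compute the Cartan integers a_ij = 2(alpha_i, alpha_j)/(alpha_j, alpha_j); the resulting 5x5 Cartan matrix is
[[2, -1, 0, 0, 0], [-2, 2, 0, 0, -1], [0, 0, 2, -1, 0], [0, 0, -1, 2, -1], [0, -1, 0, -1, 2]].
The roots have two lengths (squared-length ratio 2:1); the short ones are alpha_{1}. The associated Dynkin diagram is a chain of 5 nodes with a double edge at one end; the terminal node there is the unique short simple root (B_5), so the type is B_5 (the algebra so(11)).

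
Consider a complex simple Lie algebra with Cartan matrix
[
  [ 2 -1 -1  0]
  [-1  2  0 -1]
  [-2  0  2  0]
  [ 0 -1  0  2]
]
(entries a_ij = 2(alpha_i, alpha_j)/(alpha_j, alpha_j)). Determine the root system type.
The matrix has rank 4 with 2's on the diagonal. Reading the off-diagonal entries as Dynkin edges (a single edge where a_ij = a_ji = -1; a double or triple edge where a_ij * a_ji = 2 or 3), the diagram is a chain of 4 nodes with a double edge at one end; the terminal node there is the unique long simple root (C_4). One simple-root ordering that puts it in standard form is (alpha_4, alpha_2, alpha_1, alpha_3). So the algebra is type C_4, i.e. sp(8).

C4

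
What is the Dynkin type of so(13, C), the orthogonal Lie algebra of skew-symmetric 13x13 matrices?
This is so(13) with 13 odd, which has dimension 13(13-1)/2 = 78 and rank (13-1)/2 = 6. In the classification of classical Lie algebras, the orthogonal algebra so(2n+1) in an odd number of variables has type B_n; here n = 6, so the Dynkin diagram is a chain of 6 nodes with a double edge at one end; the terminal node there is the unique short simple root (B_6). Hence the type is B_6.

B_6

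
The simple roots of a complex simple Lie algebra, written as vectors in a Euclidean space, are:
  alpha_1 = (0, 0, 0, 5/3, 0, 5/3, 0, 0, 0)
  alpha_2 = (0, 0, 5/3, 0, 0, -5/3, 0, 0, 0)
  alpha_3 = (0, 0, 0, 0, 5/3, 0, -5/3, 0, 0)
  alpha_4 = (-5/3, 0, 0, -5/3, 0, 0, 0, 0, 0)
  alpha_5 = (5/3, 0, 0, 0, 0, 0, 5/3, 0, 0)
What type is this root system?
type A_5

Compute the Cartan integers a_ij = 2(alpha_i, alpha_j)/(alpha_j, alpha_j); the resulting 5x5 Cartan matrix is
[[2, -1, 0, -1, 0], [-1, 2, 0, 0, 0], [0, 0, 2, 0, -1], [-1, 0, 0, 2, -1], [0, 0, -1, -1, 2]].
All simple roots have the same length, so the diagram is simply laced. The associated Dynkin diagram is a chain of 5 nodes with single edges (A_5), so the type is A_5 (the algebra sl(6)).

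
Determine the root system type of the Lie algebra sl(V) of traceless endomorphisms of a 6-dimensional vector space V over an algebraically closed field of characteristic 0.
This is sl(6), which has dimension 6^2 - 1 = 35 and rank 6 - 1 = 5 (a Cartan subalgebra is the diagonal traceless matrices). In the classification of classical Lie algebras, the special linear algebra sl(n+1) has type A_n; here n = 5, so the Dynkin diagram is a chain of 5 nodes with single edges (A_5). Hence the type is A_5.

A_5 (sl(6))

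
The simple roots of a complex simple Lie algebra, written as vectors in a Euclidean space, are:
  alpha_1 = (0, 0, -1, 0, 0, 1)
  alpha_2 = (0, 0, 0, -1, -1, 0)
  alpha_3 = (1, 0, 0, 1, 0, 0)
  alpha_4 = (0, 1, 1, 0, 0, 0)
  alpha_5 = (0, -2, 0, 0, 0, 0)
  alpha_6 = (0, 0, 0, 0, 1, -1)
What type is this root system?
Compute the Cartan integers a_ij = 2(alpha_i, alpha_j)/(alpha_j, alpha_j); the resulting 6x6 Cartan matrix is
[[2, 0, 0, -1, 0, -1], [0, 2, -1, 0, 0, -1], [0, -1, 2, 0, 0, 0], [-1, 0, 0, 2, -1, 0], [0, 0, 0, -2, 2, 0], [-1, -1, 0, 0, 0, 2]].
The roots have two lengths (squared-length ratio 2:1); the short ones are alpha_{1,2,3,4,6}. The associated Dynkin diagram is a chain of 6 nodes with a double edge at one end; the terminal node there is the unique long simple root (C_6), so the type is C_6 (the algebra sp(12)).

C6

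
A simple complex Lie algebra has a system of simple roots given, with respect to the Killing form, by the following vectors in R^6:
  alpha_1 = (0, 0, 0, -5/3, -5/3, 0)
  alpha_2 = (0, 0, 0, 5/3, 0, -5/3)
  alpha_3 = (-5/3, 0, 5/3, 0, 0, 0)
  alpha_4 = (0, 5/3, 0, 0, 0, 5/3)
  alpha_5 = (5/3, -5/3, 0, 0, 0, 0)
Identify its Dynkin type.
Compute the Cartan integers a_ij = 2(alpha_i, alpha_j)/(alpha_j, alpha_j); the resulting 5x5 Cartan matrix is
[[2, -1, 0, 0, 0], [-1, 2, 0, -1, 0], [0, 0, 2, 0, -1], [0, -1, 0, 2, -1], [0, 0, -1, -1, 2]].
All simple roots have the same length, so the diagram is simply laced. The associated Dynkin diagram is a chain of 5 nodes with single edges (A_5), so the type is A_5 (the algebra sl(6)).

type A_5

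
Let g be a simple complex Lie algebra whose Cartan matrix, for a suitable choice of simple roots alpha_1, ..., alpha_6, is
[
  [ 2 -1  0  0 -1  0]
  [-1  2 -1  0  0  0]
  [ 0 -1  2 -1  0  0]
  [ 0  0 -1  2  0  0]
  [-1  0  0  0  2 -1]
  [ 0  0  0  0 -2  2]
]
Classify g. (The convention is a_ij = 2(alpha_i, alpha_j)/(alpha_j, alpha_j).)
C6

The matrix has rank 6 with 2's on the diagonal. Reading the off-diagonal entries as Dynkin edges (a single edge where a_ij = a_ji = -1; a double or triple edge where a_ij * a_ji = 2 or 3), the diagram is a chain of 6 nodes with a double edge at one end; the terminal node there is the unique long simple root (C_6). One simple-root ordering that puts it in standard form is (alpha_4, alpha_3, alpha_2, alpha_1, alpha_5, alpha_6). So the algebra is type C_6, i.e. sp(12).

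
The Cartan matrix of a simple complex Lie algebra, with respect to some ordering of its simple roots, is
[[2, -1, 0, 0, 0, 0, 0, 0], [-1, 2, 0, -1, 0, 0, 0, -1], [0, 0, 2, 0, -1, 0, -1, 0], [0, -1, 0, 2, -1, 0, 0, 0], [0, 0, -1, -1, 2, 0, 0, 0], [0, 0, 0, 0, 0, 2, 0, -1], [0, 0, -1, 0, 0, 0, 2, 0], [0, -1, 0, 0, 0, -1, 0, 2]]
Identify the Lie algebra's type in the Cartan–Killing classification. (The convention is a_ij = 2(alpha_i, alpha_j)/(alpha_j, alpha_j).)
E_8

The matrix has rank 8 with 2's on the diagonal. Reading the off-diagonal entries as Dynkin edges (a single edge where a_ij = a_ji = -1; a double or triple edge where a_ij * a_ji = 2 or 3), the diagram is a chain of 7 nodes with one extra node attached to the third node from one end (E_8). One simple-root ordering that puts it in standard form is (alpha_6, alpha_1, alpha_8, alpha_2, alpha_4, alpha_5, alpha_3, alpha_7). So the algebra is type E_8.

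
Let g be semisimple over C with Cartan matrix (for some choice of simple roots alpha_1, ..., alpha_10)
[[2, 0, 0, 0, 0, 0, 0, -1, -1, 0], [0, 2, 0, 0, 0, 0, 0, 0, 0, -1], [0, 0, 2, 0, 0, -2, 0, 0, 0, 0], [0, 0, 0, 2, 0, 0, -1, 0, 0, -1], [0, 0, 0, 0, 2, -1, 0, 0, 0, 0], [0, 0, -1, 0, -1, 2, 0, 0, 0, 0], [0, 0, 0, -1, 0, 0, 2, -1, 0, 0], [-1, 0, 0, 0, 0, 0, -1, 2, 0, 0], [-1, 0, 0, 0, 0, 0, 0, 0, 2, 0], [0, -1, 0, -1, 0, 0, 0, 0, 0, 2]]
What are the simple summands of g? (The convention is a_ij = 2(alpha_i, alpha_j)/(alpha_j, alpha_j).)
The diagram associated to this matrix has two connected components: the simple roots {alpha_1, alpha_2, alpha_4, alpha_7, alpha_8, alpha_9, alpha_10} form a chain of 7 nodes with single edges (A_7), and {alpha_3, alpha_5, alpha_6} form a chain of 3 nodes with a double edge at one end; the terminal node there is the unique long simple root (C_3). A semisimple Lie algebra decomposes uniquely as the direct sum of simple ideals, one per connected component of its Dynkin diagram, so g ≅ A_7 ⊕ C_3 (dimension 63 + 21 = 84).

A_7 + C_3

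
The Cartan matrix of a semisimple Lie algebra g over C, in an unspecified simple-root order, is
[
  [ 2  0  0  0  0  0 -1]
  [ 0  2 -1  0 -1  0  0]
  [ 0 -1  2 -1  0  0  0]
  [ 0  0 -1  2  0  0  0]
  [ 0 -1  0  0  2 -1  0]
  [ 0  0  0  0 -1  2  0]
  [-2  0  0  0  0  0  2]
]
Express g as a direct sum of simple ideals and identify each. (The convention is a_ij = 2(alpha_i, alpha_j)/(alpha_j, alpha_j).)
A_5 ⊕ B_2

The diagram associated to this matrix has two connected components: the simple roots {alpha_2, alpha_3, alpha_4, alpha_5, alpha_6} form a chain of 5 nodes with single edges (A_5), and {alpha_1, alpha_7} form a chain of 2 nodes with a double edge at one end; the terminal node there is the unique short simple root (B_2). A semisimple Lie algebra decomposes uniquely as the direct sum of simple ideals, one per connected component of its Dynkin diagram, so g ≅ A_5 ⊕ B_2 (dimension 35 + 10 = 45).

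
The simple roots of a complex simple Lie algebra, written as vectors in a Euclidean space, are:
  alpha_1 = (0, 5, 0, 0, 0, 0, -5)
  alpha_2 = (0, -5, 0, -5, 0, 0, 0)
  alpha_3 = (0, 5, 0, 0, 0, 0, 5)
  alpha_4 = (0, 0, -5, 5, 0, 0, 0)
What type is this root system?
type D_4

Compute the Cartan integers a_ij = 2(alpha_i, alpha_j)/(alpha_j, alpha_j); the resulting 4x4 Cartan matrix is
[[2, -1, 0, 0], [-1, 2, -1, -1], [0, -1, 2, 0], [0, -1, 0, 2]].
All simple roots have the same length, so the diagram is simply laced. The associated Dynkin diagram is a chain of 2 nodes with a fork of two nodes at one end (D_4), so the type is D_4 (the algebra so(8)).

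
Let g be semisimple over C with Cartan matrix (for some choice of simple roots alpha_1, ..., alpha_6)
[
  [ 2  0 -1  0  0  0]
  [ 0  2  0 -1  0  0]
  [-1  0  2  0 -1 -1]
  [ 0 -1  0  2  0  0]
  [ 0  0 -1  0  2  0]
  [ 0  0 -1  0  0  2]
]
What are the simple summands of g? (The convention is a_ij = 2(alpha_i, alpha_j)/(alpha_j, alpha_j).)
A_2 ⊕ D_4

The diagram associated to this matrix has two connected components: the simple roots {alpha_2, alpha_4} form a chain of 2 nodes with single edges (A_2), and {alpha_1, alpha_3, alpha_5, alpha_6} form a chain of 2 nodes with a fork of two nodes at one end (D_4). A semisimple Lie algebra decomposes uniquely as the direct sum of simple ideals, one per connected component of its Dynkin diagram, so g ≅ A_2 ⊕ D_4 (dimension 8 + 28 = 36).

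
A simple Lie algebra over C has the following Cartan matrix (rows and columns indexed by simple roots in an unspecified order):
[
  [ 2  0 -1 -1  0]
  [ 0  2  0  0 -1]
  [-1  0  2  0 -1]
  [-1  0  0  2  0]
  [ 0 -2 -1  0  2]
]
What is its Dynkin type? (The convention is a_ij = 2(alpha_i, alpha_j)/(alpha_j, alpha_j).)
B_5

The matrix has rank 5 with 2's on the diagonal. Reading the off-diagonal entries as Dynkin edges (a single edge where a_ij = a_ji = -1; a double or triple edge where a_ij * a_ji = 2 or 3), the diagram is a chain of 5 nodes with a double edge at one end; the terminal node there is the unique short simple root (B_5). One simple-root ordering that puts it in standard form is (alpha_4, alpha_1, alpha_3, alpha_5, alpha_2). So the algebra is type B_5, i.e. so(11).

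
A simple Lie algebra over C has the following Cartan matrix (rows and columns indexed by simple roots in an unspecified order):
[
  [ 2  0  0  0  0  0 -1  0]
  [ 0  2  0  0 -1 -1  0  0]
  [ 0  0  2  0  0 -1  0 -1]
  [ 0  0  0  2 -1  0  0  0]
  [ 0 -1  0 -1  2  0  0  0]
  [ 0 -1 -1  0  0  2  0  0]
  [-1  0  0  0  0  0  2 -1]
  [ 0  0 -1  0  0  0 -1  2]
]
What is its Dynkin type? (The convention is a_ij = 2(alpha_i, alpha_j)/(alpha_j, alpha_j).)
A8

The matrix has rank 8 with 2's on the diagonal. Reading the off-diagonal entries as Dynkin edges (a single edge where a_ij = a_ji = -1; a double or triple edge where a_ij * a_ji = 2 or 3), the diagram is a chain of 8 nodes with single edges (A_8). One simple-root ordering that puts it in standard form is (alpha_1, alpha_7, alpha_8, alpha_3, alpha_6, alpha_2, alpha_5, alpha_4). So the algebra is type A_8, i.e. sl(9).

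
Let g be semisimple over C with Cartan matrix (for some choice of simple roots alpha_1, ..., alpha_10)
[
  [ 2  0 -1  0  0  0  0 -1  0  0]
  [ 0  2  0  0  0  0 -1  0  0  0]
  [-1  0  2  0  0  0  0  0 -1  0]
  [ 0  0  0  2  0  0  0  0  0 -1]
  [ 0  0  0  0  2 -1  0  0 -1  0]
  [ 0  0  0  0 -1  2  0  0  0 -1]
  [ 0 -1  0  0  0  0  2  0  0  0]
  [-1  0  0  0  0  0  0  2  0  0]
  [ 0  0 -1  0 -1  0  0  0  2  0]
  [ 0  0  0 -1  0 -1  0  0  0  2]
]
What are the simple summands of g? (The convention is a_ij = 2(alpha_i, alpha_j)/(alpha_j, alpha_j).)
The diagram associated to this matrix has two connected components: the simple roots {alpha_2, alpha_7} form a chain of 2 nodes with single edges (A_2), and {alpha_1, alpha_3, alpha_4, alpha_5, alpha_6, alpha_8, alpha_9, alpha_10} form a chain of 8 nodes with single edges (A_8). A semisimple Lie algebra decomposes uniquely as the direct sum of simple ideals, one per connected component of its Dynkin diagram, so g ≅ A_2 ⊕ A_8 (dimension 8 + 80 = 88).

A2 ⊕ A8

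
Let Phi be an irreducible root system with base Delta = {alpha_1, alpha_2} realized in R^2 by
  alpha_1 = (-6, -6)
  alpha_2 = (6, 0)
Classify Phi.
B2

Compute the Cartan integers a_ij = 2(alpha_i, alpha_j)/(alpha_j, alpha_j); the resulting 2x2 Cartan matrix is
[[2, -2], [-1, 2]].
The roots have two lengths (squared-length ratio 2:1); the short ones are alpha_{2}. The associated Dynkin diagram is a chain of 2 nodes with a double edge at one end; the terminal node there is the unique short simple root (B_2), so the type is B_2 (the algebra so(5)).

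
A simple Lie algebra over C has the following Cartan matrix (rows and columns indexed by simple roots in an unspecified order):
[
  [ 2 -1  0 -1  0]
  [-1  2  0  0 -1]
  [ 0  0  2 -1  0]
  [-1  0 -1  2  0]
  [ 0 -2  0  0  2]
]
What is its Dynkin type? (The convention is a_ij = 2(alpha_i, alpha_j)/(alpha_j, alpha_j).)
C_5 (sp(10))

The matrix has rank 5 with 2's on the diagonal. Reading the off-diagonal entries as Dynkin edges (a single edge where a_ij = a_ji = -1; a double or triple edge where a_ij * a_ji = 2 or 3), the diagram is a chain of 5 nodes with a double edge at one end; the terminal node there is the unique long simple root (C_5). One simple-root ordering that puts it in standard form is (alpha_3, alpha_4, alpha_1, alpha_2, alpha_5). So the algebra is type C_5, i.e. sp(10).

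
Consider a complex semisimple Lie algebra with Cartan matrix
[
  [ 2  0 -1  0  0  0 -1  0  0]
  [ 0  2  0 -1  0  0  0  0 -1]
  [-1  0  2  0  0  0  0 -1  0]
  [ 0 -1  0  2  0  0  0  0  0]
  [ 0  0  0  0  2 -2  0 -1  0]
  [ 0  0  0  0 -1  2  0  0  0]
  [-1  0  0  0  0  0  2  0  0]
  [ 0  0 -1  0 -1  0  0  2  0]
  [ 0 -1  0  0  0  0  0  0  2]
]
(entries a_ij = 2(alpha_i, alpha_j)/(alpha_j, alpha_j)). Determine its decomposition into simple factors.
The diagram associated to this matrix has two connected components: the simple roots {alpha_2, alpha_4, alpha_9} form a chain of 3 nodes with single edges (A_3), and {alpha_1, alpha_3, alpha_5, alpha_6, alpha_7, alpha_8} form a chain of 6 nodes with a double edge at one end; the terminal node there is the unique short simple root (B_6). A semisimple Lie algebra decomposes uniquely as the direct sum of simple ideals, one per connected component of its Dynkin diagram, so g ≅ A_3 ⊕ B_6 (dimension 15 + 78 = 93).

A_3 ⊕ B_6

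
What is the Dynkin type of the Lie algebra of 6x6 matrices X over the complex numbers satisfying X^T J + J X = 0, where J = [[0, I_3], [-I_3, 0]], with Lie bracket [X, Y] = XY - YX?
This is sp(6), which has dimension 6(6+1)/2 = 21 and rank 6/2 = 3. In the classification of classical Lie algebras, the symplectic algebra sp(2n) has type C_n; here n = 3, so the Dynkin diagram is a chain of 3 nodes with a double edge at one end; the terminal node there is the unique long simple root (C_3). Hence the type is C_3.

C_3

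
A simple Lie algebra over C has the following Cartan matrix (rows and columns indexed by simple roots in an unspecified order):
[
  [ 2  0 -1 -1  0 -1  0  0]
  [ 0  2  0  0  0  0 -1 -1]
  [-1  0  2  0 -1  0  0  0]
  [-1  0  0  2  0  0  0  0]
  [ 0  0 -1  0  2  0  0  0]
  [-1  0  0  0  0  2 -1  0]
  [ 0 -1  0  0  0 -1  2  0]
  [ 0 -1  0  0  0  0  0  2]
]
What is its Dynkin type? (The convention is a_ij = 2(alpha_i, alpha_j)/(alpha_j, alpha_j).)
E8

The matrix has rank 8 with 2's on the diagonal. Reading the off-diagonal entries as Dynkin edges (a single edge where a_ij = a_ji = -1; a double or triple edge where a_ij * a_ji = 2 or 3), the diagram is a chain of 7 nodes with one extra node attached to the third node from one end (E_8). One simple-root ordering that puts it in standard form is (alpha_5, alpha_4, alpha_3, alpha_1, alpha_6, alpha_7, alpha_2, alpha_8). So the algebra is type E_8.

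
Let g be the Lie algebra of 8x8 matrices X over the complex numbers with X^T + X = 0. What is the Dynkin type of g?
This is so(8) with 8 even, which has dimension 8(8-1)/2 = 28 and rank 8/2 = 4. In the classification of classical Lie algebras, the orthogonal algebra so(2n) in an even number of variables has type D_n; here n = 4, so the Dynkin diagram is a chain of 2 nodes with a fork of two nodes at one end (D_4). Hence the type is D_4.

type D_4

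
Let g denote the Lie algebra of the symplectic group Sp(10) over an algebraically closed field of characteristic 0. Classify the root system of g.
type C_5

This is sp(10), which has dimension 10(10+1)/2 = 55 and rank 10/2 = 5. In the classification of classical Lie algebras, the symplectic algebra sp(2n) has type C_n; here n = 5, so the Dynkin diagram is a chain of 5 nodes with a double edge at one end; the terminal node there is the unique long simple root (C_5). Hence the type is C_5.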